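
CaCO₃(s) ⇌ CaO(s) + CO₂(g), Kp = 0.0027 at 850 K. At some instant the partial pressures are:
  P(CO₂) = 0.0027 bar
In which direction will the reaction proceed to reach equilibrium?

(CaCO₃, CaO are pure solids — omitted from Qp.)
Qp = P(CO₂) = 0.0027
Qp = 0.0027 = Kp, so the system is already at equilibrium.

at equilibrium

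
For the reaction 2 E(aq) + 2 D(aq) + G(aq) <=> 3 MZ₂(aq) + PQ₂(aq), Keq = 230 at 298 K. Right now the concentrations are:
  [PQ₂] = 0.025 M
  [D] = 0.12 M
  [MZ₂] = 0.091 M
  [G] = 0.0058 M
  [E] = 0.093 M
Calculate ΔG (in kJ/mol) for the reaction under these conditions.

Q = [MZ₂]³·[PQ₂] / ([E]²·[D]²·[G]) = (0.091)³·(0.025) / ((0.093)²·(0.12)²·(0.0058)) = 26.1
ΔG = RT ln(Q/Keq) = (8.314 J mol⁻¹ K⁻¹)(298 K) × ln(26.1/230)
   = (2.478 kJ/mol)(-2.176) = -5.39 kJ/mol
ΔG < 0, so the forward reaction is spontaneous (proceeds forward).

ΔG = -5.39 kJ/mol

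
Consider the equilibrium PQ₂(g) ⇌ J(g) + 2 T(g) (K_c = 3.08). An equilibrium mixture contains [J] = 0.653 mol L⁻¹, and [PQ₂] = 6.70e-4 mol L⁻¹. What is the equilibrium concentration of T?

At equilibrium, K_c = [J]·[T]² / [PQ₂] = 3.08.
(0.653)·([T])² / (6.70e-4) = 3.08
[T]² = 0.00316 ⇒ [T] = 0.0562 mol L⁻¹

[T] = 0.0562 mol L⁻¹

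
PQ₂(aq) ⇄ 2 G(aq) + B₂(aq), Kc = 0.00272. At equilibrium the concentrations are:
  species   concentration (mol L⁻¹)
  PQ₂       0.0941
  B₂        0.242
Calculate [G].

At equilibrium, Kc = [G]²·[B₂] / [PQ₂] = 0.00272.
([G])²·(0.242) / (0.0941) = 0.00272
[G]² = 0.00106 ⇒ [G] = 0.0325 mol L⁻¹

[G] = 0.0325 mol L⁻¹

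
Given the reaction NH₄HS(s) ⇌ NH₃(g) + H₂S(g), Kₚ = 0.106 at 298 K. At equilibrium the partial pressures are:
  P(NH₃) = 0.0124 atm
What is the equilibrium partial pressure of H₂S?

(NH₄HS is a pure solid — omitted from Kₚ.)
At equilibrium, Kₚ = P(NH₃)·P(H₂S) = 0.106.
(0.0124)·(P(H₂S)) = 0.106
P(H₂S) = 8.55 atm

P(H₂S) = 8.55 atm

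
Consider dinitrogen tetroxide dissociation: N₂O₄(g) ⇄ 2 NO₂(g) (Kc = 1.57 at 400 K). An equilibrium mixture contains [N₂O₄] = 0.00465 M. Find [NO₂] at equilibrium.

[NO₂] = 0.0854 M

At equilibrium, Kc = [NO₂]² / [N₂O₄] = 1.57.
([NO₂])² / (0.00465) = 1.57
[NO₂]² = 0.00730 ⇒ [NO₂] = 0.0854 M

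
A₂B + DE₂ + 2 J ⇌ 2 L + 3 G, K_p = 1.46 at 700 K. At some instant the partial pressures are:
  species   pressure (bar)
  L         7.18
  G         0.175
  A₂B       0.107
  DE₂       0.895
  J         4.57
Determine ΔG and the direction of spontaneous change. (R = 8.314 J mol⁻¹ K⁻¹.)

ΔG = -13.7 kJ/mol; the forward reaction is spontaneous

Q_p = P(L)²·P(G)³ / (P(A₂B)·P(DE₂)·P(J)²) = (7.18)²·(0.175)³ / ((0.107)·(0.895)·(4.57)²) = 0.138
ΔG = RT ln(Q_p/K_p) = (8.314 J mol⁻¹ K⁻¹)(700 K) × ln(0.138/1.46)
   = (5.820 kJ/mol)(-2.359) = -13.7 kJ/mol
ΔG < 0, so the forward reaction is spontaneous (proceeds forward).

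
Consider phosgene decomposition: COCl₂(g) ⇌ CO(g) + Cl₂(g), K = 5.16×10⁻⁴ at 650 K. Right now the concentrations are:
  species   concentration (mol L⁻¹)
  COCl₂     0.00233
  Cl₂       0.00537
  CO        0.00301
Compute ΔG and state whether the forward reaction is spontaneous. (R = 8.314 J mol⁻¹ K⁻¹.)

ΔG = 14.0 kJ/mol; the forward reaction is non-spontaneous

Q = [CO]·[Cl₂] / [COCl₂] = (0.00301)·(0.00537) / (0.00233) = 0.00694
ΔG = RT ln(Q/K) = (8.314 J mol⁻¹ K⁻¹)(650 K) × ln(0.00694/5.16×10⁻⁴)
   = (5.404 kJ/mol)(2.599) = 14.0 kJ/mol
ΔG > 0, so the forward reaction is non-spontaneous (proceeds in reverse).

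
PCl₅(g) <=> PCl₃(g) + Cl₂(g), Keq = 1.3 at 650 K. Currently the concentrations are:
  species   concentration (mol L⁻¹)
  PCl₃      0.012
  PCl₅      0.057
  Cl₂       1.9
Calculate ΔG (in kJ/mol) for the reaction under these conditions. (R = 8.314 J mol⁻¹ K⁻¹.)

ΔG = -6.37 kJ/mol

Q = [PCl₃]·[Cl₂] / [PCl₅] = (0.012)·(1.9) / (0.057) = 0.400
ΔG = RT ln(Q/Keq) = (8.314 J mol⁻¹ K⁻¹)(650 K) × ln(0.400/1.3)
   = (5.404 kJ/mol)(-1.179) = -6.37 kJ/mol
ΔG < 0, so the forward reaction is spontaneous (proceeds forward).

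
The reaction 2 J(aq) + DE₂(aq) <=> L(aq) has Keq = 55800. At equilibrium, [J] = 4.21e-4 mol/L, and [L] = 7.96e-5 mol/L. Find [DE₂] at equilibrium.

At equilibrium, Keq = [L] / ([J]²·[DE₂]) = 55800.
(7.96e-5) / ((4.21e-4)²·([DE₂])) = 55800
[DE₂] = 0.00805 mol/L

[DE₂] = 0.00805 mol/L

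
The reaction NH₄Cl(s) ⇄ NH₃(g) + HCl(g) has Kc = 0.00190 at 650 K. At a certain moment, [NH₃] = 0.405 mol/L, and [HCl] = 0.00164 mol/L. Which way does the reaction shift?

forward (toward products)

(NH₄Cl is a pure solid — omitted from Qc.)
Qc = [NH₃]·[HCl] = (0.405)·(0.00164) = 6.64e-4
Qc = 6.64e-4 < Kc = 0.00190, so the forward reaction proceeds.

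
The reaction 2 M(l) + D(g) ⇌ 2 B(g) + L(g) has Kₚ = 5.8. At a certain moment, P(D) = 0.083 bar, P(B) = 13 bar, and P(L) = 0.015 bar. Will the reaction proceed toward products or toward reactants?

(M is a pure liquid — omitted from Qₚ.)
Qₚ = P(B)²·P(L) / P(D) = (13)²·(0.015) / (0.083) = 31
Qₚ = 31 > Kₚ = 5.8, so the reverse reaction proceeds.

toward reactants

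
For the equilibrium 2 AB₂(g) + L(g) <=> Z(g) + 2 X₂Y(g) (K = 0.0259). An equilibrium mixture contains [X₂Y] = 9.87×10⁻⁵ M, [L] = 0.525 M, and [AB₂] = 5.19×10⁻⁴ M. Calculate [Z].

[Z] = 0.376 M

At equilibrium, K = [Z]·[X₂Y]² / ([AB₂]²·[L]) = 0.0259.
([Z])·(9.87×10⁻⁵)² / ((5.19×10⁻⁴)²·(0.525)) = 0.0259
[Z] = 0.376 M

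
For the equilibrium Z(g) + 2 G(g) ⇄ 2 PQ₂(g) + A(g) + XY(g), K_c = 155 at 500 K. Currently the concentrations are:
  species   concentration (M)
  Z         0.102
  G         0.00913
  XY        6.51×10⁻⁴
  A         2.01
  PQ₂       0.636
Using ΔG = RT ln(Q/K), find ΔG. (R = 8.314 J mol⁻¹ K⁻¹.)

ΔG = -3.79 kJ/mol

Q_c = [PQ₂]²·[A]·[XY] / ([Z]·[G]²) = (0.636)²·(2.01)·(6.51×10⁻⁴) / ((0.102)·(0.00913)²) = 62.3
ΔG = RT ln(Q_c/K_c) = (8.314 J mol⁻¹ K⁻¹)(500 K) × ln(62.3/155)
   = (4.157 kJ/mol)(-0.9115) = -3.79 kJ/mol
ΔG < 0, so the forward reaction is spontaneous (proceeds forward).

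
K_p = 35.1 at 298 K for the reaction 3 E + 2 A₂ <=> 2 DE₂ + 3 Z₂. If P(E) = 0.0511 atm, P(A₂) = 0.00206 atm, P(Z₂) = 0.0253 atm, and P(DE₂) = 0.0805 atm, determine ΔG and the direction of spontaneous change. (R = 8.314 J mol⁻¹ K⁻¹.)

ΔG = 4.12 kJ/mol; the forward reaction is non-spontaneous

Q_p = P(DE₂)²·P(Z₂)³ / (P(E)³·P(A₂)²) = (0.0805)²·(0.0253)³ / ((0.0511)³·(0.00206)²) = 185
ΔG = RT ln(Q_p/K_p) = (8.314 J mol⁻¹ K⁻¹)(298 K) × ln(185/35.1)
   = (2.478 kJ/mol)(1.662) = 4.12 kJ/mol
ΔG > 0, so the forward reaction is non-spontaneous (proceeds in reverse).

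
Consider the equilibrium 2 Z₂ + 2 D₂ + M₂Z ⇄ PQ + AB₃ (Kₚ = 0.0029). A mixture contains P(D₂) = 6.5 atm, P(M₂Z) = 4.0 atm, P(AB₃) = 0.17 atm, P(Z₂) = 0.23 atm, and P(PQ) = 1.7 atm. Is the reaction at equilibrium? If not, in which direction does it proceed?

Qₚ = P(PQ)·P(AB₃) / (P(Z₂)²·P(D₂)²·P(M₂Z)) = (1.7)·(0.17) / ((0.23)²·(6.5)²·(4.0)) = 0.032
Qₚ = 0.032 > Kₚ = 0.0029, so the reverse reaction proceeds.

in the reverse direction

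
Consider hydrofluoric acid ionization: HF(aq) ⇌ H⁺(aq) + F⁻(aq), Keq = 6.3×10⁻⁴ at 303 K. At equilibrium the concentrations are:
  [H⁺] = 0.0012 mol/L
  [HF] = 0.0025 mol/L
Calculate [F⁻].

[F⁻] = 0.0013 mol/L

At equilibrium, Keq = [H⁺]·[F⁻] / [HF] = 6.3×10⁻⁴.
(0.0012)·([F⁻]) / (0.0025) = 6.3×10⁻⁴
[F⁻] = 0.00131 = 0.0013 mol/L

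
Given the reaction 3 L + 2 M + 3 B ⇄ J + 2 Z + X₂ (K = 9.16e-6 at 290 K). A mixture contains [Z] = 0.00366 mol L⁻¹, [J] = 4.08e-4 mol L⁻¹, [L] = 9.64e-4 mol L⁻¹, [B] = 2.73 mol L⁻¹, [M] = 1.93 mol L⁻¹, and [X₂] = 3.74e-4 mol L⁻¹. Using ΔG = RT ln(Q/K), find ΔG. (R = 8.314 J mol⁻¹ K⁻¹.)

ΔG = 2.87 kJ/mol

Q = [J]·[Z]²·[X₂] / ([L]³·[M]²·[B]³) = (4.08e-4)·(0.00366)²·(3.74e-4) / ((9.64e-4)³·(1.93)²·(2.73)³) = 3.01e-5
ΔG = RT ln(Q/K) = (8.314 J mol⁻¹ K⁻¹)(290 K) × ln(3.01e-5/9.16e-6)
   = (2.411 kJ/mol)(1.190) = 2.87 kJ/mol
ΔG > 0, so the forward reaction is non-spontaneous (proceeds in reverse).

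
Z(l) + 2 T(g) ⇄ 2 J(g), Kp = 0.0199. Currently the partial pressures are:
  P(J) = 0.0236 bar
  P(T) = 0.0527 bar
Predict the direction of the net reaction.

toward reactants

(Z is a pure liquid — omitted from Qp.)
Qp = P(J)² / P(T)² = (0.0236)² / (0.0527)² = 0.201
Qp = 0.201 > Kp = 0.0199, so the reverse reaction proceeds.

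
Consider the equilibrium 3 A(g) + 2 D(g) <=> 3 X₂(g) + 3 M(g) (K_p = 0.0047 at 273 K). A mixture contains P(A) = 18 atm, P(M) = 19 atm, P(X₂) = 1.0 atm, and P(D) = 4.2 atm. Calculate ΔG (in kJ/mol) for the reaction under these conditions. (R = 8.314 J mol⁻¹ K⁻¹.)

Q_p = P(X₂)³·P(M)³ / (P(A)³·P(D)²) = (1.0)³·(19)³ / ((18)³·(4.2)²) = 0.0667
ΔG = RT ln(Q_p/K_p) = (8.314 J mol⁻¹ K⁻¹)(273 K) × ln(0.0667/0.0047)
   = (2.270 kJ/mol)(2.653) = 6.02 kJ/mol
ΔG > 0, so the forward reaction is non-spontaneous (proceeds in reverse).

ΔG = 6.02 kJ/mol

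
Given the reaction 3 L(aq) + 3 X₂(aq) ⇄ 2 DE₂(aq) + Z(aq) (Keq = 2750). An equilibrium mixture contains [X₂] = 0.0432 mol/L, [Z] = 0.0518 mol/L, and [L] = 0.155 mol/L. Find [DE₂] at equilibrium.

[DE₂] = 0.126 mol/L

At equilibrium, Keq = [DE₂]²·[Z] / ([L]³·[X₂]³) = 2750.
([DE₂])²·(0.0518) / ((0.155)³·(0.0432)³) = 2750
[DE₂]² = 0.0159 ⇒ [DE₂] = 0.126 mol/L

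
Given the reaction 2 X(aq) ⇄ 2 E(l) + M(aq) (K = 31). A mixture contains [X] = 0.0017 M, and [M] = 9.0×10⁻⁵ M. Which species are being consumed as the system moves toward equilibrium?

none (at equilibrium)

(E is a pure liquid — omitted from Q.)
Q = [M] / [X]² = (9.0×10⁻⁵) / (0.0017)² = 31
Q = 31 = K; the system is at equilibrium.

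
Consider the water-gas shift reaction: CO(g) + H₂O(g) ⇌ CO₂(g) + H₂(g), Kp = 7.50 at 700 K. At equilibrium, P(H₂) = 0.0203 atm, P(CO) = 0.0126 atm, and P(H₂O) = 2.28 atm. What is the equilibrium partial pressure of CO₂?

P(CO₂) = 10.6 atm

At equilibrium, Kp = P(CO₂)·P(H₂) / (P(CO)·P(H₂O)) = 7.50.
(P(CO₂))·(0.0203) / ((0.0126)·(2.28)) = 7.50
P(CO₂) = 10.6 atm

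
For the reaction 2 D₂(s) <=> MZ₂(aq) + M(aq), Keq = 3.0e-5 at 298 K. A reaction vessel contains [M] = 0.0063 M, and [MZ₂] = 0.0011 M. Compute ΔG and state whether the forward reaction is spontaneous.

(D₂ is a pure solid — omitted from Q.)
Q = [MZ₂]·[M] = (0.0011)·(0.0063) = 6.93e-6
ΔG = RT ln(Q/Keq) = (8.314 J mol⁻¹ K⁻¹)(298 K) × ln(6.93e-6/3.0e-5)
   = (2.478 kJ/mol)(-1.465) = -3.63 kJ/mol
ΔG < 0, so the forward reaction is spontaneous (proceeds forward).

ΔG = -3.63 kJ/mol; the forward reaction is spontaneous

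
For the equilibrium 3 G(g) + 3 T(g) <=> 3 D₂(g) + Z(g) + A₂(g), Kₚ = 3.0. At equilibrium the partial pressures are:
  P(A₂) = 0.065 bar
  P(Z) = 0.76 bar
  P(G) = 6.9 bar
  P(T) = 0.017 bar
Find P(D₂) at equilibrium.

P(D₂) = 0.46 bar

At equilibrium, Kₚ = P(D₂)³·P(Z)·P(A₂) / (P(G)³·P(T)³) = 3.0.
(P(D₂))³·(0.76)·(0.065) / ((6.9)³·(0.017)³) = 3.0
P(D₂)³ = 0.0980 ⇒ P(D₂) = 0.46 bar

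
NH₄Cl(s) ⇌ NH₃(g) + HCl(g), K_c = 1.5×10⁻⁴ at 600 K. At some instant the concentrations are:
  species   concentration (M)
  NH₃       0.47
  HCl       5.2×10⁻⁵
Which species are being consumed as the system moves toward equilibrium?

(NH₄Cl is a pure solid — omitted from Q_c.)
Q_c = [NH₃]·[HCl] = (0.47)·(5.2×10⁻⁵) = 2.4×10⁻⁵
Q_c = 2.4×10⁻⁵ < K_c = 1.5×10⁻⁴: net forward reaction.

NH₄Cl (reactants)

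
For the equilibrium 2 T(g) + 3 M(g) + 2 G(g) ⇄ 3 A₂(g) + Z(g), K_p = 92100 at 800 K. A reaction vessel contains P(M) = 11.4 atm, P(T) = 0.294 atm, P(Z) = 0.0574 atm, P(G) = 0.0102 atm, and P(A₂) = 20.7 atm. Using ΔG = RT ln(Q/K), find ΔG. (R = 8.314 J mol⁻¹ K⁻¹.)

Q_p = P(A₂)³·P(Z) / (P(T)²·P(M)³·P(G)²) = (20.7)³·(0.0574) / ((0.294)²·(11.4)³·(0.0102)²) = 38200
ΔG = RT ln(Q_p/K_p) = (8.314 J mol⁻¹ K⁻¹)(800 K) × ln(38200/92100)
   = (6.651 kJ/mol)(-0.8800) = -5.85 kJ/mol
ΔG < 0, so the forward reaction is spontaneous (proceeds forward).

ΔG = -5.85 kJ/mol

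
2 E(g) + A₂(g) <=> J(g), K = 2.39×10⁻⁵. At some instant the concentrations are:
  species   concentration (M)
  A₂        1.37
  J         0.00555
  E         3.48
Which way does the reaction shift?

Q = [J] / ([E]²·[A₂]) = (0.00555) / ((3.48)²·(1.37)) = 3.35×10⁻⁴
Q = 3.35×10⁻⁴ > K = 2.39×10⁻⁵, so the reverse reaction proceeds.

to the left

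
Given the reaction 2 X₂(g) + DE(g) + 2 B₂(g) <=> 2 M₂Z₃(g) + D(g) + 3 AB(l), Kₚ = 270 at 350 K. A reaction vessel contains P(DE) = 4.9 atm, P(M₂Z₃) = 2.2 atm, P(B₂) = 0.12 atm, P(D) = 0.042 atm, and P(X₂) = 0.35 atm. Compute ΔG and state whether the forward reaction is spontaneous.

ΔG = -7.10 kJ/mol; the forward reaction is spontaneous

(AB is a pure liquid — omitted from Qₚ.)
Qₚ = P(M₂Z₃)²·P(D) / (P(X₂)²·P(DE)·P(B₂)²) = (2.2)²·(0.042) / ((0.35)²·(4.9)·(0.12)²) = 23.5
ΔG = RT ln(Qₚ/Kₚ) = (8.314 J mol⁻¹ K⁻¹)(350 K) × ln(23.5/270)
   = (2.910 kJ/mol)(-2.441) = -7.10 kJ/mol
ΔG < 0, so the forward reaction is spontaneous (proceeds forward).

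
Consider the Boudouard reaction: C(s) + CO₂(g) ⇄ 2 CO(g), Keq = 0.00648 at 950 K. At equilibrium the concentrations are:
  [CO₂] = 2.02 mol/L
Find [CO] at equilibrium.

(C is a pure solid — omitted from Keq.)
At equilibrium, Keq = [CO]² / [CO₂] = 0.00648.
([CO])² / (2.02) = 0.00648
[CO]² = 0.0131 ⇒ [CO] = 0.114 mol/L

[CO] = 0.114 mol/L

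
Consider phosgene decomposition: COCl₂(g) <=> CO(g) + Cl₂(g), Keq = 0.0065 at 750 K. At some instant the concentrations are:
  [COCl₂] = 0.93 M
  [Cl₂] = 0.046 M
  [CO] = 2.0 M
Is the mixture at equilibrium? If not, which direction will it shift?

Q = [CO]·[Cl₂] / [COCl₂] = (2.0)·(0.046) / (0.93) = 0.099
Q = 0.099 > Keq = 0.0065: net reverse reaction.

no; Q > K, reaction proceeds in reverse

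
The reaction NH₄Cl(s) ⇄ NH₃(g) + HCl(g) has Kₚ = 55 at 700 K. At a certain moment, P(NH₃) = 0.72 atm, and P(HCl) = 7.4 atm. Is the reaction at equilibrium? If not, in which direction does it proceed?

forward (toward products)

(NH₄Cl is a pure solid — omitted from Qₚ.)
Qₚ = P(NH₃)·P(HCl) = (0.72)·(7.4) = 5.3
Qₚ = 5.3 < Kₚ = 55, so the forward reaction proceeds.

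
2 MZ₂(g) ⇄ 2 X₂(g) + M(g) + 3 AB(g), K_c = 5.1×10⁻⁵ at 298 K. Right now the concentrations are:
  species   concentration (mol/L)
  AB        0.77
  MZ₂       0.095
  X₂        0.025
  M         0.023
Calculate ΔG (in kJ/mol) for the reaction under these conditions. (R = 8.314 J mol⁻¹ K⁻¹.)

Q_c = [X₂]²·[M]·[AB]³ / [MZ₂]² = (0.025)²·(0.023)·(0.77)³ / (0.095)² = 7.27×10⁻⁴
ΔG = RT ln(Q_c/K_c) = (8.314 J mol⁻¹ K⁻¹)(298 K) × ln(7.27×10⁻⁴/5.1×10⁻⁵)
   = (2.478 kJ/mol)(2.657) = 6.58 kJ/mol
ΔG > 0, so the forward reaction is non-spontaneous (proceeds in reverse).

ΔG = 6.58 kJ/mol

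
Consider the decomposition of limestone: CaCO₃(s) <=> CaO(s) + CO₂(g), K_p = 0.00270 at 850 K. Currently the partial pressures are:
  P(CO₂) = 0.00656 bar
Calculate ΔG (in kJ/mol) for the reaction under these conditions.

ΔG = 6.27 kJ/mol

(CaCO₃, CaO are pure solids — omitted from Q_p.)
Q_p = P(CO₂) = 0.00656
ΔG = RT ln(Q_p/K_p) = (8.314 J mol⁻¹ K⁻¹)(850 K) × ln(0.00656/0.00270)
   = (7.067 kJ/mol)(0.8877) = 6.27 kJ/mol
ΔG > 0, so the forward reaction is non-spontaneous (proceeds in reverse).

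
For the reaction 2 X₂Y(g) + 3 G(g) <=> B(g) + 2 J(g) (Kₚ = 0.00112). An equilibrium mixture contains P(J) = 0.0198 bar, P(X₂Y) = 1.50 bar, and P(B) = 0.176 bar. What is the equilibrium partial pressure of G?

At equilibrium, Kₚ = P(B)·P(J)² / (P(X₂Y)²·P(G)³) = 0.00112.
(0.176)·(0.0198)² / ((1.50)²·(P(G))³) = 0.00112
P(G)³ = 0.0274 ⇒ P(G) = 0.301 bar

P(G) = 0.301 bar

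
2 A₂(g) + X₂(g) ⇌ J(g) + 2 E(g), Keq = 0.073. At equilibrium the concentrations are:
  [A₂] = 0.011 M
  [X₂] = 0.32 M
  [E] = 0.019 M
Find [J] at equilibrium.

At equilibrium, Keq = [J]·[E]² / ([A₂]²·[X₂]) = 0.073.
([J])·(0.019)² / ((0.011)²·(0.32)) = 0.073
[J] = 0.00783 = 0.0078 M

[J] = 0.0078 M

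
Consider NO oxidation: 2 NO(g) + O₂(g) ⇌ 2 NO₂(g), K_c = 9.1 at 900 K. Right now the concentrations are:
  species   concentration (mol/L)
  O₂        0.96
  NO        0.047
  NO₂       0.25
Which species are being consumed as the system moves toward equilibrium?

NO₂ (products)

Q_c = [NO₂]² / ([NO]²·[O₂]) = (0.25)² / ((0.047)²·(0.96)) = 29
Q_c = 29 > K_c = 9.1: net reverse reaction.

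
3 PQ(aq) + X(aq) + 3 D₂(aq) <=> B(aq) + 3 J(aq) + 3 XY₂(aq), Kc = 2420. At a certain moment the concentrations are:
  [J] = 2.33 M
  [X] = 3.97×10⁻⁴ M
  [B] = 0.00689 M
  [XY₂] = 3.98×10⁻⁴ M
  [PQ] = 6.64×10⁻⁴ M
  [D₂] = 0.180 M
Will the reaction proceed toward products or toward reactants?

Qc = [B]·[J]³·[XY₂]³ / ([PQ]³·[X]·[D₂]³) = (0.00689)·(2.33)³·(3.98×10⁻⁴)³ / ((6.64×10⁻⁴)³·(3.97×10⁻⁴)·(0.180)³) = 8110
Qc = 8110 > Kc = 2420, so the reverse reaction proceeds.

to the left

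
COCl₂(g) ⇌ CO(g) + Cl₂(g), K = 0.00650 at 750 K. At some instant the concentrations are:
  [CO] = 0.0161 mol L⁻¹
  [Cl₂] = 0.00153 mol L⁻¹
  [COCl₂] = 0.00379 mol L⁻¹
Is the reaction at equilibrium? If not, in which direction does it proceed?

neither direction; the system is at equilibrium

Q = [CO]·[Cl₂] / [COCl₂] = (0.0161)·(0.00153) / (0.00379) = 0.00650
Q = 0.00650 = K, so the system is already at equilibrium.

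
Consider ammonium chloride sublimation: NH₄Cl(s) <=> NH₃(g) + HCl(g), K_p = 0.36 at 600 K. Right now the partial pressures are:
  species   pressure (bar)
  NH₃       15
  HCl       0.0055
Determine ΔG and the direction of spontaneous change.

(NH₄Cl is a pure solid — omitted from Q_p.)
Q_p = P(NH₃)·P(HCl) = (15)·(0.0055) = 0.0825
ΔG = RT ln(Q_p/K_p) = (8.314 J mol⁻¹ K⁻¹)(600 K) × ln(0.0825/0.36)
   = (4.988 kJ/mol)(-1.473) = -7.35 kJ/mol
ΔG < 0, so the forward reaction is spontaneous (proceeds forward).

ΔG = -7.35 kJ/mol; the forward reaction is spontaneous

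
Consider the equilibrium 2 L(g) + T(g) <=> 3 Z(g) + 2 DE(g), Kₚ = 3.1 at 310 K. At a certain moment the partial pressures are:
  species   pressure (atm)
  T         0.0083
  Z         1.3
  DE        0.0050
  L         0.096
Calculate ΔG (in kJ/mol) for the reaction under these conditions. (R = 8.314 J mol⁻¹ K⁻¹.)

ΔG = -3.77 kJ/mol

Qₚ = P(Z)³·P(DE)² / (P(L)²·P(T)) = (1.3)³·(0.0050)² / ((0.096)²·(0.0083)) = 0.718
ΔG = RT ln(Qₚ/Kₚ) = (8.314 J mol⁻¹ K⁻¹)(310 K) × ln(0.718/3.1)
   = (2.577 kJ/mol)(-1.463) = -3.77 kJ/mol
ΔG < 0, so the forward reaction is spontaneous (proceeds forward).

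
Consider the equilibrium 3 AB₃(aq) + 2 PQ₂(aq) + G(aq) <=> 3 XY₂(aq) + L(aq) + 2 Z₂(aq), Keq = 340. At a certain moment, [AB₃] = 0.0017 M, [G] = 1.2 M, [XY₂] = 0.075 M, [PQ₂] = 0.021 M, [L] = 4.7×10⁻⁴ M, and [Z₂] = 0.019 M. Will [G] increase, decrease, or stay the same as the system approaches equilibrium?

Q = [XY₂]³·[L]·[Z₂]² / ([AB₃]³·[PQ₂]²·[G]) = (0.075)³·(4.7×10⁻⁴)·(0.019)² / ((0.0017)³·(0.021)²·(1.2)) = 28
Q = 28 < Keq = 340: net forward reaction.
G is a reactant, so it decreases.

decrease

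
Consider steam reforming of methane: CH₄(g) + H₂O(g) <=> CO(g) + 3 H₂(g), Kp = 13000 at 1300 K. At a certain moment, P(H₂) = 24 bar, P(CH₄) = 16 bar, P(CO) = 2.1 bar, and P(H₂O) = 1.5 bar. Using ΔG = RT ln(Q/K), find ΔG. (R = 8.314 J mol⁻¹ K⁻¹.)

Qp = P(CO)·P(H₂)³ / (P(CH₄)·P(H₂O)) = (2.1)·(24)³ / ((16)·(1.5)) = 1210
ΔG = RT ln(Qp/Kp) = (8.314 J mol⁻¹ K⁻¹)(1300 K) × ln(1210/13000)
   = (10.81 kJ/mol)(-2.374) = -25.7 kJ/mol
ΔG < 0, so the forward reaction is spontaneous (proceeds forward).

ΔG = -25.7 kJ/mol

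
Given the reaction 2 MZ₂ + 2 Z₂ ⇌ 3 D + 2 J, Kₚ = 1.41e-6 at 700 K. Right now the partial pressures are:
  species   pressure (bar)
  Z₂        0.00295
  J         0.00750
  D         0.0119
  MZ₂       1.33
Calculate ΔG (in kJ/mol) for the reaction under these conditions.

ΔG = 8.58 kJ/mol

Qₚ = P(D)³·P(J)² / (P(MZ₂)²·P(Z₂)²) = (0.0119)³·(0.00750)² / ((1.33)²·(0.00295)²) = 6.16e-6
ΔG = RT ln(Qₚ/Kₚ) = (8.314 J mol⁻¹ K⁻¹)(700 K) × ln(6.16e-6/1.41e-6)
   = (5.820 kJ/mol)(1.474) = 8.58 kJ/mol
ΔG > 0, so the forward reaction is non-spontaneous (proceeds in reverse).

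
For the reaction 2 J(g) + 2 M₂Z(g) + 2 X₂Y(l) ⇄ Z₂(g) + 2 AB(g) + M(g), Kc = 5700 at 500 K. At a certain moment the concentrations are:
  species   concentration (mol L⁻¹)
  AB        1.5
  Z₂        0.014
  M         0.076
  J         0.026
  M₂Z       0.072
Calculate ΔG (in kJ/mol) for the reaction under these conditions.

(X₂Y is a pure liquid — omitted from Qc.)
Qc = [Z₂]·[AB]²·[M] / ([J]²·[M₂Z]²) = (0.014)·(1.5)²·(0.076) / ((0.026)²·(0.072)²) = 683
ΔG = RT ln(Qc/Kc) = (8.314 J mol⁻¹ K⁻¹)(500 K) × ln(683/5700)
   = (4.157 kJ/mol)(-2.122) = -8.82 kJ/mol
ΔG < 0, so the forward reaction is spontaneous (proceeds forward).

ΔG = -8.82 kJ/mol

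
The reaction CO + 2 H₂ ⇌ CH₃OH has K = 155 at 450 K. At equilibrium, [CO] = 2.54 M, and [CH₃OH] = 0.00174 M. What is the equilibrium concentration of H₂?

[H₂] = 0.00210 M

At equilibrium, K = [CH₃OH] / ([CO]·[H₂]²) = 155.
(0.00174) / ((2.54)·([H₂])²) = 155
[H₂]² = 4.42×10⁻⁶ ⇒ [H₂] = 0.00210 M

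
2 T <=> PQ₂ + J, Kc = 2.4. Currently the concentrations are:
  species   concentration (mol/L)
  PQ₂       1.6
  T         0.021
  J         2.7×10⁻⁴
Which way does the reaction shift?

to the right

Qc = [PQ₂]·[J] / [T]² = (1.6)·(2.7×10⁻⁴) / (0.021)² = 0.98
Qc = 0.98 < Kc = 2.4, so the forward reaction proceeds.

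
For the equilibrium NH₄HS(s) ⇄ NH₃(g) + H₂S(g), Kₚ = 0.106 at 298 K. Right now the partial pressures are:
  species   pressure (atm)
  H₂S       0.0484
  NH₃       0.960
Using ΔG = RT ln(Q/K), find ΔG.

(NH₄HS is a pure solid — omitted from Qₚ.)
Qₚ = P(NH₃)·P(H₂S) = (0.960)·(0.0484) = 0.0465
ΔG = RT ln(Qₚ/Kₚ) = (8.314 J mol⁻¹ K⁻¹)(298 K) × ln(0.0465/0.106)
   = (2.478 kJ/mol)(-0.8240) = -2.04 kJ/mol
ΔG < 0, so the forward reaction is spontaneous (proceeds forward).

ΔG = -2.04 kJ/mol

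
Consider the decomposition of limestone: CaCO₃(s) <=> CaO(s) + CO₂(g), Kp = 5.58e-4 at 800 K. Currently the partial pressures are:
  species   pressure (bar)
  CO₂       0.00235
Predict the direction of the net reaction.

(CaCO₃, CaO are pure solids — omitted from Qp.)
Qp = P(CO₂) = 0.00235
Qp = 0.00235 > Kp = 5.58e-4, so the reverse reaction proceeds.

reverse (toward reactants)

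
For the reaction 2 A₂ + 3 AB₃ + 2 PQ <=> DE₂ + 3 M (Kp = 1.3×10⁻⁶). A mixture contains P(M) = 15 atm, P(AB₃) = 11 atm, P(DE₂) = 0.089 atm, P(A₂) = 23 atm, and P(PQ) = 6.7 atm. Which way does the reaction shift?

Qp = P(DE₂)·P(M)³ / (P(A₂)²·P(AB₃)³·P(PQ)²) = (0.089)·(15)³ / ((23)²·(11)³·(6.7)²) = 9.5×10⁻⁶
Qp = 9.5×10⁻⁶ > Kp = 1.3×10⁻⁶, so the reverse reaction proceeds.

reverse (toward reactants)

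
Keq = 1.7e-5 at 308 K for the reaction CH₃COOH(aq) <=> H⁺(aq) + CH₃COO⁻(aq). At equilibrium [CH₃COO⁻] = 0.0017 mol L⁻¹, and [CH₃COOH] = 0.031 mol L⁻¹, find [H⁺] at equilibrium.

[H⁺] = 3.1e-4 mol L⁻¹

At equilibrium, Keq = [H⁺]·[CH₃COO⁻] / [CH₃COOH] = 1.7e-5.
([H⁺])·(0.0017) / (0.031) = 1.7e-5
[H⁺] = 3.10e-4 = 3.1e-4 mol L⁻¹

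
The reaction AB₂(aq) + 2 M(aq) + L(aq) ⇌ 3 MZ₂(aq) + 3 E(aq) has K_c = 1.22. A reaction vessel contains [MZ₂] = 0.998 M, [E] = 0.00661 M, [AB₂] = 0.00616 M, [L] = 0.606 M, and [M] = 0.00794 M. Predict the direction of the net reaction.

no net change (already at equilibrium)

Q_c = [MZ₂]³·[E]³ / ([AB₂]·[M]²·[L]) = (0.998)³·(0.00661)³ / ((0.00616)·(0.00794)²·(0.606)) = 1.22
Q_c = 1.22 = K_c, so the system is already at equilibrium.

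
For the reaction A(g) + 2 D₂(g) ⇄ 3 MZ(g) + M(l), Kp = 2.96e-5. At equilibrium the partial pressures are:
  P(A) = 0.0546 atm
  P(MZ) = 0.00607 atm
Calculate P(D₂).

(M is a pure liquid — omitted from Kp.)
At equilibrium, Kp = P(MZ)³ / (P(A)·P(D₂)²) = 2.96e-5.
(0.00607)³ / ((0.0546)·(P(D₂))²) = 2.96e-5
P(D₂)² = 0.138 ⇒ P(D₂) = 0.372 atm

P(D₂) = 0.372 atm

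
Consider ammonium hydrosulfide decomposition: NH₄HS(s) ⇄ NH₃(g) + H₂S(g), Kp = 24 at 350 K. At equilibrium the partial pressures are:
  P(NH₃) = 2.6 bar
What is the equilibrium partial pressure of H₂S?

(NH₄HS is a pure solid — omitted from Kp.)
At equilibrium, Kp = P(NH₃)·P(H₂S) = 24.
(2.6)·(P(H₂S)) = 24
P(H₂S) = 9.23 = 9.2 bar

P(H₂S) = 9.2 bar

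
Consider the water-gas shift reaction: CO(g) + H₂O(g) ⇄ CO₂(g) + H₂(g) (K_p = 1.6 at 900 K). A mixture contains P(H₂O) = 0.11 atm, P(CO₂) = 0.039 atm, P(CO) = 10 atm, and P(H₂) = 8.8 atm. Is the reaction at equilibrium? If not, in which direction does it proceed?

toward products

Q_p = P(CO₂)·P(H₂) / (P(CO)·P(H₂O)) = (0.039)·(8.8) / ((10)·(0.11)) = 0.31
Q_p = 0.31 < K_p = 1.6, so the forward reaction proceeds.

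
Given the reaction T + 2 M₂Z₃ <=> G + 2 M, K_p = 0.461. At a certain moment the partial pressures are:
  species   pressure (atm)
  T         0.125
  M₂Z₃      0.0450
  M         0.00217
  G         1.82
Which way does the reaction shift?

forward (toward products)

Q_p = P(G)·P(M)² / (P(T)·P(M₂Z₃)²) = (1.82)·(0.00217)² / ((0.125)·(0.0450)²) = 0.0339
Q_p = 0.0339 < K_p = 0.461, so the forward reaction proceeds.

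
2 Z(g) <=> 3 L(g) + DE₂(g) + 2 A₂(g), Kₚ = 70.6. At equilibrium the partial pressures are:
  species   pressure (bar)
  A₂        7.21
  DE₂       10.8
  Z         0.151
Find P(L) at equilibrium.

P(L) = 0.142 bar

At equilibrium, Kₚ = P(L)³·P(DE₂)·P(A₂)² / P(Z)² = 70.6.
(P(L))³·(10.8)·(7.21)² / (0.151)² = 70.6
P(L)³ = 0.00287 ⇒ P(L) = 0.142 bar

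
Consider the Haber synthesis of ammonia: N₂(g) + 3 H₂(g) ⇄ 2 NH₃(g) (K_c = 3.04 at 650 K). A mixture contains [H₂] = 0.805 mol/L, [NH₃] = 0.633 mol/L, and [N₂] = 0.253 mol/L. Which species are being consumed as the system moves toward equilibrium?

none (at equilibrium)

Q_c = [NH₃]² / ([N₂]·[H₂]³) = (0.633)² / ((0.253)·(0.805)³) = 3.04
Q_c = 3.04 = K_c; the system is at equilibrium.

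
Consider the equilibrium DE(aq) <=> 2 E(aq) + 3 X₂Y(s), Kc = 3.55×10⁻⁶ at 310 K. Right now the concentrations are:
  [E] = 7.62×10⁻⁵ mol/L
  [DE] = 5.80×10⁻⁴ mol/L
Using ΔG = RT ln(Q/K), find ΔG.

(X₂Y is a pure solid — omitted from Qc.)
Qc = [E]² / [DE] = (7.62×10⁻⁵)² / (5.80×10⁻⁴) = 1.00×10⁻⁵
ΔG = RT ln(Qc/Kc) = (8.314 J mol⁻¹ K⁻¹)(310 K) × ln(1.00×10⁻⁵/3.55×10⁻⁶)
   = (2.577 kJ/mol)(1.036) = 2.67 kJ/mol
ΔG > 0, so the forward reaction is non-spontaneous (proceeds in reverse).

ΔG = 2.67 kJ/mol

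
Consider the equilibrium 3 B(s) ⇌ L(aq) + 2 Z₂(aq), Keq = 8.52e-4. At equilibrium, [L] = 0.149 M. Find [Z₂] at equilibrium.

(B is a pure solid — omitted from Keq.)
At equilibrium, Keq = [L]·[Z₂]² = 8.52e-4.
(0.149)·([Z₂])² = 8.52e-4
[Z₂]² = 0.00572 ⇒ [Z₂] = 0.0756 M

[Z₂] = 0.0756 M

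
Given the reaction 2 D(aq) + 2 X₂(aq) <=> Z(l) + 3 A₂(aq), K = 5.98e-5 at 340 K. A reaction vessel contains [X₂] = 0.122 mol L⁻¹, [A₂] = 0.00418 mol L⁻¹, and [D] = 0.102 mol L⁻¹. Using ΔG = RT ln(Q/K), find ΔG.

(Z is a pure liquid — omitted from Q.)
Q = [A₂]³ / ([D]²·[X₂]²) = (0.00418)³ / ((0.102)²·(0.122)²) = 4.72e-4
ΔG = RT ln(Q/K) = (8.314 J mol⁻¹ K⁻¹)(340 K) × ln(4.72e-4/5.98e-5)
   = (2.827 kJ/mol)(2.066) = 5.84 kJ/mol
ΔG > 0, so the forward reaction is non-spontaneous (proceeds in reverse).

ΔG = 5.84 kJ/mol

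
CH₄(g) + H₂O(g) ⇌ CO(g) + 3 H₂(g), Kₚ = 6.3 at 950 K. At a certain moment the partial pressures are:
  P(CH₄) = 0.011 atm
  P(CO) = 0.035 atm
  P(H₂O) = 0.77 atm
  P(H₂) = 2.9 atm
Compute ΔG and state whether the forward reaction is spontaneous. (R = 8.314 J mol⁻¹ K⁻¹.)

ΔG = 21.9 kJ/mol; the forward reaction is non-spontaneous

Qₚ = P(CO)·P(H₂)³ / (P(CH₄)·P(H₂O)) = (0.035)·(2.9)³ / ((0.011)·(0.77)) = 101
ΔG = RT ln(Qₚ/Kₚ) = (8.314 J mol⁻¹ K⁻¹)(950 K) × ln(101/6.3)
   = (7.898 kJ/mol)(2.775) = 21.9 kJ/mol
ΔG > 0, so the forward reaction is non-spontaneous (proceeds in reverse).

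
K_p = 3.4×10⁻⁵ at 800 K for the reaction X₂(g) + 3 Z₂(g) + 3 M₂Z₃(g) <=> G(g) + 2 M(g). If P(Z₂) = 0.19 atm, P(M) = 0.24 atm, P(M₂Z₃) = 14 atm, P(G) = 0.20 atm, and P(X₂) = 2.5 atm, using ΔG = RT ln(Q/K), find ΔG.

Q_p = P(G)·P(M)² / (P(X₂)·P(Z₂)³·P(M₂Z₃)³) = (0.20)·(0.24)² / ((2.5)·(0.19)³·(14)³) = 2.45×10⁻⁴
ΔG = RT ln(Q_p/K_p) = (8.314 J mol⁻¹ K⁻¹)(800 K) × ln(2.45×10⁻⁴/3.4×10⁻⁵)
   = (6.651 kJ/mol)(1.975) = 13.1 kJ/mol
ΔG > 0, so the forward reaction is non-spontaneous (proceeds in reverse).

ΔG = 13.1 kJ/mol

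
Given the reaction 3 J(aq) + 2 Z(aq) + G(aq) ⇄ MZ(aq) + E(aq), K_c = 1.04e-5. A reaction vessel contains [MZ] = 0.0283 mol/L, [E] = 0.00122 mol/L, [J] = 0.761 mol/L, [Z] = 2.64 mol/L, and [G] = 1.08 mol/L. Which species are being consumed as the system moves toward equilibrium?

Q_c = [MZ]·[E] / ([J]³·[Z]²·[G]) = (0.0283)·(0.00122) / ((0.761)³·(2.64)²·(1.08)) = 1.04e-5
Q_c = 1.04e-5 = K_c; the system is at equilibrium.

none (at equilibrium)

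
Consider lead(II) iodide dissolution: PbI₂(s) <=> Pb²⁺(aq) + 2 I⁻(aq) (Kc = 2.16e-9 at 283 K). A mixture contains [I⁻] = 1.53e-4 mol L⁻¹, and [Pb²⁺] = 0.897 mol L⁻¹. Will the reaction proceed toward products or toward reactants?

(PbI₂ is a pure solid — omitted from Qc.)
Qc = [Pb²⁺]·[I⁻]² = (0.897)·(1.53e-4)² = 2.10e-8
Qc = 2.10e-8 > Kc = 2.16e-9, so the reverse reaction proceeds.

in the reverse direction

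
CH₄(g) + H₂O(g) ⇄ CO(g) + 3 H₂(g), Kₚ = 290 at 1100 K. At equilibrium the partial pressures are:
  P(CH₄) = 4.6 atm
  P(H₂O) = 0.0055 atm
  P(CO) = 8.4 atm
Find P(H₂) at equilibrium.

P(H₂) = 0.96 atm

At equilibrium, Kₚ = P(CO)·P(H₂)³ / (P(CH₄)·P(H₂O)) = 290.
(8.4)·(P(H₂))³ / ((4.6)·(0.0055)) = 290
P(H₂)³ = 0.873 ⇒ P(H₂) = 0.96 atm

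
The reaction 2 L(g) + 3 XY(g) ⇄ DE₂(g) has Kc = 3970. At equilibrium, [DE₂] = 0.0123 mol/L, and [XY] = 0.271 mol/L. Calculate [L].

[L] = 0.0125 mol/L

At equilibrium, Kc = [DE₂] / ([L]²·[XY]³) = 3970.
(0.0123) / (([L])²·(0.271)³) = 3970
[L]² = 1.56e-4 ⇒ [L] = 0.0125 mol/L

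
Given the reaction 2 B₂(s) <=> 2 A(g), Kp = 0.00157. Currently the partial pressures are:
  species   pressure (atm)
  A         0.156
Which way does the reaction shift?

to the left

(B₂ is a pure solid — omitted from Qp.)
Qp = P(A)² = (0.156)² = 0.0243
Qp = 0.0243 > Kp = 0.00157, so the reverse reaction proceeds.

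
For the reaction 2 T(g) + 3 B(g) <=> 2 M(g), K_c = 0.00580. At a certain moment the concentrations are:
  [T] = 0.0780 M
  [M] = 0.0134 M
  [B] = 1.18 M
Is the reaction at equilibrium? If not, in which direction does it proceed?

in the reverse direction

Q_c = [M]² / ([T]²·[B]³) = (0.0134)² / ((0.0780)²·(1.18)³) = 0.0180
Q_c = 0.0180 > K_c = 0.00580, so the reverse reaction proceeds.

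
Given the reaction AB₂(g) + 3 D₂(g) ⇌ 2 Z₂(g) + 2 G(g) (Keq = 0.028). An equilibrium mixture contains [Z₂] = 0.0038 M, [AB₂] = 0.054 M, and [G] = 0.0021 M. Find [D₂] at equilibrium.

At equilibrium, Keq = [Z₂]²·[G]² / ([AB₂]·[D₂]³) = 0.028.
(0.0038)²·(0.0021)² / ((0.054)·([D₂])³) = 0.028
[D₂]³ = 4.21×10⁻⁸ ⇒ [D₂] = 0.0035 M

[D₂] = 0.0035 M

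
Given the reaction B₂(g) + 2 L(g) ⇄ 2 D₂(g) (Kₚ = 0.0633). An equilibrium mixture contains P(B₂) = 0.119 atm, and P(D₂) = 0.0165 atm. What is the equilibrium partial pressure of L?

P(L) = 0.190 atm

At equilibrium, Kₚ = P(D₂)² / (P(B₂)·P(L)²) = 0.0633.
(0.0165)² / ((0.119)·(P(L))²) = 0.0633
P(L)² = 0.0361 ⇒ P(L) = 0.190 atm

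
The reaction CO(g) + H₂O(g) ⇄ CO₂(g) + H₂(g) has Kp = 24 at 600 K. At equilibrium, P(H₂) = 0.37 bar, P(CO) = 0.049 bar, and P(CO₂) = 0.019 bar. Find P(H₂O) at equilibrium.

P(H₂O) = 0.0060 bar

At equilibrium, Kp = P(CO₂)·P(H₂) / (P(CO)·P(H₂O)) = 24.
(0.019)·(0.37) / ((0.049)·(P(H₂O))) = 24
P(H₂O) = 0.00598 = 0.0060 bar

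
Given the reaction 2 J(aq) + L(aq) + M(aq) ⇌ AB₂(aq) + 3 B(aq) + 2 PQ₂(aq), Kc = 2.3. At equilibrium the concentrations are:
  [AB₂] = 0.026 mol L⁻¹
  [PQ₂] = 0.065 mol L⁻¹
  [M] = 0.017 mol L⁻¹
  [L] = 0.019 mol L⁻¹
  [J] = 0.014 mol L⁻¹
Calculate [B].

At equilibrium, Kc = [AB₂]·[B]³·[PQ₂]² / ([J]²·[L]·[M]) = 2.3.
(0.026)·([B])³·(0.065)² / ((0.014)²·(0.019)·(0.017)) = 2.3
[B]³ = 0.00133 ⇒ [B] = 0.11 mol L⁻¹

[B] = 0.11 mol L⁻¹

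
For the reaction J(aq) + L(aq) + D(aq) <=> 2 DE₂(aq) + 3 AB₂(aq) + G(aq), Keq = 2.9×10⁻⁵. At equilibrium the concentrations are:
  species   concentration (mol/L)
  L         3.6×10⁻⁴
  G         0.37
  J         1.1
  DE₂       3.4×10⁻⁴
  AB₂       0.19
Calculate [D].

At equilibrium, Keq = [DE₂]²·[AB₂]³·[G] / ([J]·[L]·[D]) = 2.9×10⁻⁵.
(3.4×10⁻⁴)²·(0.19)³·(0.37) / ((1.1)·(3.6×10⁻⁴)·([D])) = 2.9×10⁻⁵
[D] = 0.0255 = 0.026 mol/L

[D] = 0.026 mol/L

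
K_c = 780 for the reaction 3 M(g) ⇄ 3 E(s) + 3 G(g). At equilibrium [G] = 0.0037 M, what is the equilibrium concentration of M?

[M] = 4.0×10⁻⁴ M

(E is a pure solid — omitted from K_c.)
At equilibrium, K_c = [G]³ / [M]³ = 780.
(0.0037)³ / ([M])³ = 780
[M]³ = 6.49×10⁻¹¹ ⇒ [M] = 4.0×10⁻⁴ M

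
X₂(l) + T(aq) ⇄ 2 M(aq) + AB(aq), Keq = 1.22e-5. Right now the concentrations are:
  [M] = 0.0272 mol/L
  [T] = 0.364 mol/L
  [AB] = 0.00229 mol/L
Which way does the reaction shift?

(X₂ is a pure liquid — omitted from Q.)
Q = [M]²·[AB] / [T] = (0.0272)²·(0.00229) / (0.364) = 4.65e-6
Q = 4.65e-6 < Keq = 1.22e-5, so the forward reaction proceeds.

forward (toward products)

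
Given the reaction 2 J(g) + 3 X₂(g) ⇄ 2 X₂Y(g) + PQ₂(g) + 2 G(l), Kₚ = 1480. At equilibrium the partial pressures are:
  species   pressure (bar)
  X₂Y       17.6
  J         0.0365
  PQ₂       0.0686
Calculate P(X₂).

(G is a pure liquid — omitted from Kₚ.)
At equilibrium, Kₚ = P(X₂Y)²·P(PQ₂) / (P(J)²·P(X₂)³) = 1480.
(17.6)²·(0.0686) / ((0.0365)²·(P(X₂))³) = 1480
P(X₂)³ = 10.8 ⇒ P(X₂) = 2.21 bar

P(X₂) = 2.21 bar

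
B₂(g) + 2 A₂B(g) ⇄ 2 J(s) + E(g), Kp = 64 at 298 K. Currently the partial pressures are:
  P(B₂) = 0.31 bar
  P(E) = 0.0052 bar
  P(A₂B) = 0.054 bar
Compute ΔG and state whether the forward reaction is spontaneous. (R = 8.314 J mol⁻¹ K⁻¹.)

(J is a pure solid — omitted from Qp.)
Qp = P(E) / (P(B₂)·P(A₂B)²) = (0.0052) / ((0.31)·(0.054)²) = 5.75
ΔG = RT ln(Qp/Kp) = (8.314 J mol⁻¹ K⁻¹)(298 K) × ln(5.75/64)
   = (2.478 kJ/mol)(-2.410) = -5.97 kJ/mol
ΔG < 0, so the forward reaction is spontaneous (proceeds forward).

ΔG = -5.97 kJ/mol; the forward reaction is spontaneous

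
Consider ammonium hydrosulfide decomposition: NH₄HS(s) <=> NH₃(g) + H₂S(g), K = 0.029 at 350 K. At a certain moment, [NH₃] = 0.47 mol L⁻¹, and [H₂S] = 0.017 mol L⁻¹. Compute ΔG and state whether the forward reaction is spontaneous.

ΔG = -3.75 kJ/mol; the forward reaction is spontaneous

(NH₄HS is a pure solid — omitted from Q.)
Q = [NH₃]·[H₂S] = (0.47)·(0.017) = 0.00799
ΔG = RT ln(Q/K) = (8.314 J mol⁻¹ K⁻¹)(350 K) × ln(0.00799/0.029)
   = (2.910 kJ/mol)(-1.289) = -3.75 kJ/mol
ΔG < 0, so the forward reaction is spontaneous (proceeds forward).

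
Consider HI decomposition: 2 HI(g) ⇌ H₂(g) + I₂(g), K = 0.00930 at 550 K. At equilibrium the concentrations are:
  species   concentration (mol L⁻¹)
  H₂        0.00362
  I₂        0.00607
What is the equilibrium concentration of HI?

[HI] = 0.0486 mol L⁻¹

At equilibrium, K = [H₂]·[I₂] / [HI]² = 0.00930.
(0.00362)·(0.00607) / ([HI])² = 0.00930
[HI]² = 0.00236 ⇒ [HI] = 0.0486 mol L⁻¹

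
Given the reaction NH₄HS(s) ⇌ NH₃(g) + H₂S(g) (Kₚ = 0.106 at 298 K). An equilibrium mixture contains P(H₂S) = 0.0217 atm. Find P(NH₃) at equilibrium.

P(NH₃) = 4.88 atm

(NH₄HS is a pure solid — omitted from Kₚ.)
At equilibrium, Kₚ = P(NH₃)·P(H₂S) = 0.106.
(P(NH₃))·(0.0217) = 0.106
P(NH₃) = 4.88 atm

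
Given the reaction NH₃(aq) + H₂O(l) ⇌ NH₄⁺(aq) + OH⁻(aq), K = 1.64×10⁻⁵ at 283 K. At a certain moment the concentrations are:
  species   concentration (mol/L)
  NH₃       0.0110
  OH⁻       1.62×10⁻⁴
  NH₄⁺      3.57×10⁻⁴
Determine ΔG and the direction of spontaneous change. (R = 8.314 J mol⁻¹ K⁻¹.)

ΔG = -2.68 kJ/mol; the forward reaction is spontaneous

(H₂O is a pure liquid — omitted from Q.)
Q = [NH₄⁺]·[OH⁻] / [NH₃] = (3.57×10⁻⁴)·(1.62×10⁻⁴) / (0.0110) = 5.26×10⁻⁶
ΔG = RT ln(Q/K) = (8.314 J mol⁻¹ K⁻¹)(283 K) × ln(5.26×10⁻⁶/1.64×10⁻⁵)
   = (2.353 kJ/mol)(-1.137) = -2.68 kJ/mol
ΔG < 0, so the forward reaction is spontaneous (proceeds forward).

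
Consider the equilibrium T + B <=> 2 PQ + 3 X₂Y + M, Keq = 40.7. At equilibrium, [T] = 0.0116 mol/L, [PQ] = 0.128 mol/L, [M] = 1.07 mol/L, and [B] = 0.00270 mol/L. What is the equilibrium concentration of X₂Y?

[X₂Y] = 0.417 mol/L

At equilibrium, Keq = [PQ]²·[X₂Y]³·[M] / ([T]·[B]) = 40.7.
(0.128)²·([X₂Y])³·(1.07) / ((0.0116)·(0.00270)) = 40.7
[X₂Y]³ = 0.0727 ⇒ [X₂Y] = 0.417 mol/L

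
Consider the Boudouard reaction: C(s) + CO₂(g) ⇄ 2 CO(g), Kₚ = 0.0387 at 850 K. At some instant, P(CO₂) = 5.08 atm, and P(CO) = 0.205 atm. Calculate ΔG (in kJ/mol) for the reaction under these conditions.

ΔG = -10.9 kJ/mol

(C is a pure solid — omitted from Qₚ.)
Qₚ = P(CO)² / P(CO₂) = (0.205)² / (5.08) = 0.00827
ΔG = RT ln(Qₚ/Kₚ) = (8.314 J mol⁻¹ K⁻¹)(850 K) × ln(0.00827/0.0387)
   = (7.067 kJ/mol)(-1.543) = -10.9 kJ/mol
ΔG < 0, so the forward reaction is spontaneous (proceeds forward).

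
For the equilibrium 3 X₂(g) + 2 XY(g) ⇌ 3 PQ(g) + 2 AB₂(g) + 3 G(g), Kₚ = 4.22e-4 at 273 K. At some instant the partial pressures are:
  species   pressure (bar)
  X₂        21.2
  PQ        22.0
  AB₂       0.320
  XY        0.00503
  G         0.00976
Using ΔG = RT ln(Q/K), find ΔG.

ΔG = 5.22 kJ/mol

Qₚ = P(PQ)³·P(AB₂)²·P(G)³ / (P(X₂)³·P(XY)²) = (22.0)³·(0.320)²·(0.00976)³ / ((21.2)³·(0.00503)²) = 0.00421
ΔG = RT ln(Qₚ/Kₚ) = (8.314 J mol⁻¹ K⁻¹)(273 K) × ln(0.00421/4.22e-4)
   = (2.270 kJ/mol)(2.300) = 5.22 kJ/mol
ΔG > 0, so the forward reaction is non-spontaneous (proceeds in reverse).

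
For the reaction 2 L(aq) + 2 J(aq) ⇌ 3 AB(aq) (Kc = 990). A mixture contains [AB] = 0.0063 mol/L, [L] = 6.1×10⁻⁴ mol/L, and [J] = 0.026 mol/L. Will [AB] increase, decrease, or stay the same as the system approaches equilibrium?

stay the same

Qc = [AB]³ / ([L]²·[J]²) = (0.0063)³ / ((6.1×10⁻⁴)²·(0.026)²) = 990
Qc = 990 = Kc; the system is at equilibrium.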